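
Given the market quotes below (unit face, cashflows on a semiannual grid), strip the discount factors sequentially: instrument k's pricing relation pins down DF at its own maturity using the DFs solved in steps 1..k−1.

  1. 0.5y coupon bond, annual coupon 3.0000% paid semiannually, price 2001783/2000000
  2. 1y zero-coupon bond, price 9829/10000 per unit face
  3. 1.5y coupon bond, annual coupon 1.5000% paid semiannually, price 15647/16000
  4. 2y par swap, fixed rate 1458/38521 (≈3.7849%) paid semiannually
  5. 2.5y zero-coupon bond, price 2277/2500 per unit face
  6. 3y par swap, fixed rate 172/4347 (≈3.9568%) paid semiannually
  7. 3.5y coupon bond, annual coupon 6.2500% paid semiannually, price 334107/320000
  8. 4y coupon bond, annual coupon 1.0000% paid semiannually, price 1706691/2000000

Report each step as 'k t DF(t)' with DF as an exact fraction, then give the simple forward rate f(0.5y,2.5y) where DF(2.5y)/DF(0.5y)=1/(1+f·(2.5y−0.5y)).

step 1 [0.5y] bond c/2=3/200: DF=(2001783/2000000 − 3/200·(0))/(1+3/200) = 9861/10000 ≈ 0.986100
step 2 [1y] zero: DF = P = 9829/10000 ≈ 0.982900
step 3 [1.5y] bond c/2=3/400: DF=(15647/16000 − 3/400·(0.986100+0.982900))/(1+3/400) = 239/250 ≈ 0.956000
step 4 [2y] swap r/2=729/38521: DF=(1 − 729/38521·(0.986100+0.982900+0.956000))/(1+729/38521) = 9271/10000 ≈ 0.927100
step 5 [2.5y] zero: DF = P = 2277/2500 ≈ 0.910800
step 6 [3y] swap r/2=86/4347: DF=(1 − 86/4347·(0.986100+0.982900+0.956000+0.927100+0.910800))/(1+86/4347) = 4441/5000 ≈ 0.888200
step 7 [3.5y] bond c/2=1/32: DF=(334107/320000 − 1/32·(0.986100+0.982900+0.956000+0.927100+0.910800+0.888200))/(1+1/32) = 2103/2500 ≈ 0.841200
step 8 [4y] bond c/2=1/200: DF=(1706691/2000000 − 1/200·(0.986100+0.982900+0.956000+0.927100+0.910800+0.888200+0.841200))/(1+1/200) = 1021/1250 ≈ 0.816800

1 1/2 9861/10000
2 1 9829/10000
3 3/2 239/250
4 2 9271/10000
5 5/2 2277/2500
6 3 4441/5000
7 7/2 2103/2500
8 4 1021/1250
f(0.5y,2.5y) = ((9861/10000)/(2277/2500) − 1)/(2) = 251/6072 ≈ 4.1337%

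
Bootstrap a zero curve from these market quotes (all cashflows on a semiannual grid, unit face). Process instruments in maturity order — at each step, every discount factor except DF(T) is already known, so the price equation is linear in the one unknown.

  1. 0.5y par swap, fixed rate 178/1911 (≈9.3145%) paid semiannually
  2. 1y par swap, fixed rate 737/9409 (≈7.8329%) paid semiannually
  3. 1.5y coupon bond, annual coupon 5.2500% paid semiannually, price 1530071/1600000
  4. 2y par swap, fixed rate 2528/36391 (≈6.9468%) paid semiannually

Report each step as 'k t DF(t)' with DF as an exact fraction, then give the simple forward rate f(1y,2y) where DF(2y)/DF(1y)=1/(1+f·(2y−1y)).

1 1/2 1911/2000
2 1 9263/10000
3 3/2 8837/10000
4 2 546/625
f(1y,2y) = ((9263/10000)/(546/625) − 1)/(1) = 527/8736 ≈ 6.0325%

step 1 [0.5y] swap r/2=89/1911: DF=(1 − 89/1911·(0))/(1+89/1911) = 1911/2000 ≈ 0.955500
step 2 [1y] swap r/2=737/18818: DF=(1 − 737/18818·(0.955500))/(1+737/18818) = 9263/10000 ≈ 0.926300
step 3 [1.5y] bond c/2=21/800: DF=(1530071/1600000 − 21/800·(0.955500+0.926300))/(1+21/800) = 8837/10000 ≈ 0.883700
step 4 [2y] swap r/2=1264/36391: DF=(1 − 1264/36391·(0.955500+0.926300+0.883700))/(1+1264/36391) = 546/625 ≈ 0.873600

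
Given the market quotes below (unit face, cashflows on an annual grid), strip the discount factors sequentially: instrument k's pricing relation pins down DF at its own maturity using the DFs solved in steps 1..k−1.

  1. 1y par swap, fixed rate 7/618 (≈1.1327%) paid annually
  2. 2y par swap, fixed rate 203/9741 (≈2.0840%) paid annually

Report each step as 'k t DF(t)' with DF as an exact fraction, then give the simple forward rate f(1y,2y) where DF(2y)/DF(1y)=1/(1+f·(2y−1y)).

step 1 [1y] swap r/1=7/618: DF=(1 − 7/618·(0))/(1+7/618) = 618/625 ≈ 0.988800
step 2 [2y] swap r/1=203/9741: DF=(1 − 203/9741·(0.988800))/(1+203/9741) = 4797/5000 ≈ 0.959400

1 1 618/625
2 2 4797/5000
f(1y,2y) = ((618/625)/(4797/5000) − 1)/(1) = 49/1599 ≈ 3.0644%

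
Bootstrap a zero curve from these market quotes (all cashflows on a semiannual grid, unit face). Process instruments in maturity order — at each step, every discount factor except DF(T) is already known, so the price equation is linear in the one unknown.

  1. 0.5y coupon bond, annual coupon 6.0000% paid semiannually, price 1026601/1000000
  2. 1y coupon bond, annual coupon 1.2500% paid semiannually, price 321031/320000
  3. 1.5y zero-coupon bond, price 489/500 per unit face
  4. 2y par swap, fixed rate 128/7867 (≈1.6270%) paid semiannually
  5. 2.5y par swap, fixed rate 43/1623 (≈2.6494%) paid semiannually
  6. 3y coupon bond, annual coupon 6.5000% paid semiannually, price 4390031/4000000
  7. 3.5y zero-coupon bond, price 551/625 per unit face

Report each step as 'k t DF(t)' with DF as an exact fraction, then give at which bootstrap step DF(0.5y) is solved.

1 1/2 9967/10000
2 1 2477/2500
3 3/2 489/500
4 2 121/125
5 5/2 1871/2000
6 3 9097/10000
7 7/2 551/625
DF(0.5y) is solved at step 1

step 1 [0.5y] bond c/2=3/100: DF=(1026601/1000000 − 3/100·(0))/(1+3/100) = 9967/10000 ≈ 0.996700
step 2 [1y] bond c/2=1/160: DF=(321031/320000 − 1/160·(0.996700))/(1+1/160) = 2477/2500 ≈ 0.990800
step 3 [1.5y] zero: DF = P = 489/500 ≈ 0.978000
step 4 [2y] swap r/2=64/7867: DF=(1 − 64/7867·(0.996700+0.990800+0.978000))/(1+64/7867) = 121/125 ≈ 0.968000
step 5 [2.5y] swap r/2=43/3246: DF=(1 − 43/3246·(0.996700+0.990800+0.978000+0.968000))/(1+43/3246) = 1871/2000 ≈ 0.935500
step 6 [3y] bond c/2=13/400: DF=(4390031/4000000 − 13/400·(0.996700+0.990800+0.978000+0.968000+0.935500))/(1+13/400) = 9097/10000 ≈ 0.909700
step 7 [3.5y] zero: DF = P = 551/625 ≈ 0.881600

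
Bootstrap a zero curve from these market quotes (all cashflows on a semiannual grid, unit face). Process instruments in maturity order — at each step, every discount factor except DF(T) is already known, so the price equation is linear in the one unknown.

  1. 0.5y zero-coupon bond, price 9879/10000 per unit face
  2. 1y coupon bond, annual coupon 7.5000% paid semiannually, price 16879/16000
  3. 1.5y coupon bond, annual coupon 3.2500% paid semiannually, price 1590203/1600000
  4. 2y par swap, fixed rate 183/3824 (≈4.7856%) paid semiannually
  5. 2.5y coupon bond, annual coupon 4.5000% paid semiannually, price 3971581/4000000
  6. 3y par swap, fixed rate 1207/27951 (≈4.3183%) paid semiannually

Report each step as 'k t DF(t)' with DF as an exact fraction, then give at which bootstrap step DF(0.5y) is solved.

step 1 [0.5y] zero: DF = P = 9879/10000 ≈ 0.987900
step 2 [1y] bond c/2=3/80: DF=(16879/16000 − 3/80·(0.987900))/(1+3/80) = 9811/10000 ≈ 0.981100
step 3 [1.5y] bond c/2=13/800: DF=(1590203/1600000 − 13/800·(0.987900+0.981100))/(1+13/800) = 1893/2000 ≈ 0.946500
step 4 [2y] swap r/2=183/7648: DF=(1 − 183/7648·(0.987900+0.981100+0.946500))/(1+183/7648) = 1817/2000 ≈ 0.908500
step 5 [2.5y] bond c/2=9/400: DF=(3971581/4000000 − 9/400·(0.987900+0.981100+0.946500+0.908500))/(1+9/400) = 8869/10000 ≈ 0.886900
step 6 [3y] swap r/2=1207/55902: DF=(1 − 1207/55902·(0.987900+0.981100+0.946500+0.908500+0.886900))/(1+1207/55902) = 8793/10000 ≈ 0.879300

1 1/2 9879/10000
2 1 9811/10000
3 3/2 1893/2000
4 2 1817/2000
5 5/2 8869/10000
6 3 8793/10000
DF(0.5y) is solved at step 1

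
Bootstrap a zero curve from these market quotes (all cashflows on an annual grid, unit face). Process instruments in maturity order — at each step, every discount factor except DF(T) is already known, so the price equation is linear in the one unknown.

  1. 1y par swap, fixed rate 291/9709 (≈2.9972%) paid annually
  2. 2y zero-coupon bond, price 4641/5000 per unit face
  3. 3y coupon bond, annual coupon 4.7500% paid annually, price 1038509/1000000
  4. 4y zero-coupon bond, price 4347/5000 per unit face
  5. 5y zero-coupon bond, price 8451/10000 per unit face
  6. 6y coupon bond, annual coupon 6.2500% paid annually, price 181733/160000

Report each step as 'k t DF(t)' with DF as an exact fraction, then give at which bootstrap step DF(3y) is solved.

step 1 [1y] swap r/1=291/9709: DF=(1 − 291/9709·(0))/(1+291/9709) = 9709/10000 ≈ 0.970900
step 2 [2y] zero: DF = P = 4641/5000 ≈ 0.928200
step 3 [3y] bond c/1=19/400: DF=(1038509/1000000 − 19/400·(0.970900+0.928200))/(1+19/400) = 9053/10000 ≈ 0.905300
step 4 [4y] zero: DF = P = 4347/5000 ≈ 0.869400
step 5 [5y] zero: DF = P = 8451/10000 ≈ 0.845100
step 6 [6y] bond c/1=1/16: DF=(181733/160000 − 1/16·(0.970900+0.928200+0.905300+0.869400+0.845100))/(1+1/16) = 502/625 ≈ 0.803200

1 1 9709/10000
2 2 4641/5000
3 3 9053/10000
4 4 4347/5000
5 5 8451/10000
6 6 502/625
DF(3y) is solved at step 3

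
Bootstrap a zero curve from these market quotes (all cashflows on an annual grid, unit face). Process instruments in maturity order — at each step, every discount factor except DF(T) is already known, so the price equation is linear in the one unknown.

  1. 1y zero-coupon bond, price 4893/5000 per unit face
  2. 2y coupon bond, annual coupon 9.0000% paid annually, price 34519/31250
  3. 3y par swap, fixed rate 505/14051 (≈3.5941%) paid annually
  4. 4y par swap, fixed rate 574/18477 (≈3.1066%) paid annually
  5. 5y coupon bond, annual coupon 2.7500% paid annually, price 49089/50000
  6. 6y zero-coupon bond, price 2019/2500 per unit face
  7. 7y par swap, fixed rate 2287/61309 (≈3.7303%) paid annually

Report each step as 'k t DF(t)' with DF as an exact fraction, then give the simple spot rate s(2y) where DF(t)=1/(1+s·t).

step 1 [1y] zero: DF = P = 4893/5000 ≈ 0.978600
step 2 [2y] bond c/1=9/100: DF=(34519/31250 − 9/100·(0.978600))/(1+9/100) = 4663/5000 ≈ 0.932600
step 3 [3y] swap r/1=505/14051: DF=(1 − 505/14051·(0.978600+0.932600))/(1+505/14051) = 899/1000 ≈ 0.899000
step 4 [4y] swap r/1=574/18477: DF=(1 − 574/18477·(0.978600+0.932600+0.899000))/(1+574/18477) = 2213/2500 ≈ 0.885200
step 5 [5y] bond c/1=11/400: DF=(49089/50000 − 11/400·(0.978600+0.932600+0.899000+0.885200))/(1+11/400) = 4283/5000 ≈ 0.856600
step 6 [6y] zero: DF = P = 2019/2500 ≈ 0.807600
step 7 [7y] swap r/1=2287/61309: DF=(1 − 2287/61309·(0.978600+0.932600+0.899000+0.885200+0.856600+0.807600))/(1+2287/61309) = 7713/10000 ≈ 0.771300

1 1 4893/5000
2 2 4663/5000
3 3 899/1000
4 4 2213/2500
5 5 4283/5000
6 6 2019/2500
7 7 7713/10000
s(2y) = (1/(4663/5000) − 1)/(2) = 337/9326 ≈ 3.6136%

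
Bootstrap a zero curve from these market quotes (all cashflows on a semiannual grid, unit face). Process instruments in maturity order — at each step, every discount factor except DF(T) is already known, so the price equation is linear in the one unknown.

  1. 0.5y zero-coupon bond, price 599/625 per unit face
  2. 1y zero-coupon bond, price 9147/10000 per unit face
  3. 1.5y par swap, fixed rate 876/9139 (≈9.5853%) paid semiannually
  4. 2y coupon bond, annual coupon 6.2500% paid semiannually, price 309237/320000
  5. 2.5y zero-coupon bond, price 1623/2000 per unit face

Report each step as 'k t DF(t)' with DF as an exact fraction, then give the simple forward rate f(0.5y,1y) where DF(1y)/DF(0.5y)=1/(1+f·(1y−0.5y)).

1 1/2 599/625
2 1 9147/10000
3 3/2 4343/5000
4 2 427/500
5 5/2 1623/2000
f(0.5y,1y) = ((599/625)/(9147/10000) − 1)/(1/2) = 874/9147 ≈ 9.5550%

step 1 [0.5y] zero: DF = P = 599/625 ≈ 0.958400
step 2 [1y] zero: DF = P = 9147/10000 ≈ 0.914700
step 3 [1.5y] swap r/2=438/9139: DF=(1 − 438/9139·(0.958400+0.914700))/(1+438/9139) = 4343/5000 ≈ 0.868600
step 4 [2y] bond c/2=1/32: DF=(309237/320000 − 1/32·(0.958400+0.914700+0.868600))/(1+1/32) = 427/500 ≈ 0.854000
step 5 [2.5y] zero: DF = P = 1623/2000 ≈ 0.811500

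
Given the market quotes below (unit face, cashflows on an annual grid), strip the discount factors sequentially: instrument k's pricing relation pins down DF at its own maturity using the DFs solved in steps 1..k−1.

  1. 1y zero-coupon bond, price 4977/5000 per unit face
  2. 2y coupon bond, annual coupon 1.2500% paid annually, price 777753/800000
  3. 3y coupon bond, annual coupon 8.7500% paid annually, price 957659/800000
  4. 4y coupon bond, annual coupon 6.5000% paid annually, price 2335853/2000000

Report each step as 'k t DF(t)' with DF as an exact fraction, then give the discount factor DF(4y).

1 1 4977/5000
2 2 9479/10000
3 3 2361/2500
4 4 2301/2500
DF(4y) = 2301/2500 ≈ 0.920400

step 1 [1y] zero: DF = P = 4977/5000 ≈ 0.995400
step 2 [2y] bond c/1=1/80: DF=(777753/800000 − 1/80·(0.995400))/(1+1/80) = 9479/10000 ≈ 0.947900
step 3 [3y] bond c/1=7/80: DF=(957659/800000 − 7/80·(0.995400+0.947900))/(1+7/80) = 2361/2500 ≈ 0.944400
step 4 [4y] bond c/1=13/200: DF=(2335853/2000000 − 13/200·(0.995400+0.947900+0.944400))/(1+13/200) = 2301/2500 ≈ 0.920400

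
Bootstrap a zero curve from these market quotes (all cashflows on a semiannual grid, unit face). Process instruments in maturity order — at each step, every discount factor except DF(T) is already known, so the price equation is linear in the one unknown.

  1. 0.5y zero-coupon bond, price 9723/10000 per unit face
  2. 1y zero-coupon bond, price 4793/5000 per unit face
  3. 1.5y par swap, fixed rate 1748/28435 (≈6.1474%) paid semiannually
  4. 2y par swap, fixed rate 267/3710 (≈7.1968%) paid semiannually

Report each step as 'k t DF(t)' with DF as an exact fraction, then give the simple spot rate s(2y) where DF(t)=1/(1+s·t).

step 1 [0.5y] zero: DF = P = 9723/10000 ≈ 0.972300
step 2 [1y] zero: DF = P = 4793/5000 ≈ 0.958600
step 3 [1.5y] swap r/2=874/28435: DF=(1 − 874/28435·(0.972300+0.958600))/(1+874/28435) = 4563/5000 ≈ 0.912600
step 4 [2y] swap r/2=267/7420: DF=(1 − 267/7420·(0.972300+0.958600+0.912600))/(1+267/7420) = 1733/2000 ≈ 0.866500

1 1/2 9723/10000
2 1 4793/5000
3 3/2 4563/5000
4 2 1733/2000
s(2y) = (1/(1733/2000) − 1)/(2) = 267/3466 ≈ 7.7034%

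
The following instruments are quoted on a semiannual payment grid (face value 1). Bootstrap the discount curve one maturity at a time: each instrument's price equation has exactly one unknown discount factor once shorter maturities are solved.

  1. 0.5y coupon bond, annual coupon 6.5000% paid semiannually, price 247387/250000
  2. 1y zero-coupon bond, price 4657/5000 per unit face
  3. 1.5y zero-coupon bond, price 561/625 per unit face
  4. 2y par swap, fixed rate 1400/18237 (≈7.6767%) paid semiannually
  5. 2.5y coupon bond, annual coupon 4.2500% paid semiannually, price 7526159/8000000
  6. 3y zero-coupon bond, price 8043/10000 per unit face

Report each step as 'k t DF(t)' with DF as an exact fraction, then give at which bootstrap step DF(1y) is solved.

step 1 [0.5y] bond c/2=13/400: DF=(247387/250000 − 13/400·(0))/(1+13/400) = 599/625 ≈ 0.958400
step 2 [1y] zero: DF = P = 4657/5000 ≈ 0.931400
step 3 [1.5y] zero: DF = P = 561/625 ≈ 0.897600
step 4 [2y] swap r/2=700/18237: DF=(1 − 700/18237·(0.958400+0.931400+0.897600))/(1+700/18237) = 43/50 ≈ 0.860000
step 5 [2.5y] bond c/2=17/800: DF=(7526159/8000000 − 17/800·(0.958400+0.931400+0.897600+0.860000))/(1+17/800) = 8453/10000 ≈ 0.845300
step 6 [3y] zero: DF = P = 8043/10000 ≈ 0.804300

1 1/2 599/625
2 1 4657/5000
3 3/2 561/625
4 2 43/50
5 5/2 8453/10000
6 3 8043/10000
DF(1y) is solved at step 2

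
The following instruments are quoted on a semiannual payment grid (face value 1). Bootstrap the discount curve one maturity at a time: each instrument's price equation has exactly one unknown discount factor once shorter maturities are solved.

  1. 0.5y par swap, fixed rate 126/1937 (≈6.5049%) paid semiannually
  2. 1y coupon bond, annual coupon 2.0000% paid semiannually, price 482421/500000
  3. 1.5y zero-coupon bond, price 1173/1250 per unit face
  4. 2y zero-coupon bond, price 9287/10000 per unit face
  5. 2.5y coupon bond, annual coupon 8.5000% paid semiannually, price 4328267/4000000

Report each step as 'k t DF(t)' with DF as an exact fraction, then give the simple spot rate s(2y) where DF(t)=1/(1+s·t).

1 1/2 1937/2000
2 1 9457/10000
3 3/2 1173/1250
4 2 9287/10000
5 5/2 4419/5000
s(2y) = (1/(9287/10000) − 1)/(2) = 713/18574 ≈ 3.8387%

step 1 [0.5y] swap r/2=63/1937: DF=(1 − 63/1937·(0))/(1+63/1937) = 1937/2000 ≈ 0.968500
step 2 [1y] bond c/2=1/100: DF=(482421/500000 − 1/100·(0.968500))/(1+1/100) = 9457/10000 ≈ 0.945700
step 3 [1.5y] zero: DF = P = 1173/1250 ≈ 0.938400
step 4 [2y] zero: DF = P = 9287/10000 ≈ 0.928700
step 5 [2.5y] bond c/2=17/400: DF=(4328267/4000000 − 17/400·(0.968500+0.945700+0.938400+0.928700))/(1+17/400) = 4419/5000 ≈ 0.883800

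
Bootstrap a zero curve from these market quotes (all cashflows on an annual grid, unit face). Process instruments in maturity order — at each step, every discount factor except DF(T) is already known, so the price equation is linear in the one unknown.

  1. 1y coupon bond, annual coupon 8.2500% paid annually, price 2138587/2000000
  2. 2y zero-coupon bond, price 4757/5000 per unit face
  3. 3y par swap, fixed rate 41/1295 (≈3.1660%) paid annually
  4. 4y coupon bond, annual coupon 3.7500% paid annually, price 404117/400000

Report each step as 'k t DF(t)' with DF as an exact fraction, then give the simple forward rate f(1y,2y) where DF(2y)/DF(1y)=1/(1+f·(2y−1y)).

step 1 [1y] bond c/1=33/400: DF=(2138587/2000000 − 33/400·(0))/(1+33/400) = 4939/5000 ≈ 0.987800
step 2 [2y] zero: DF = P = 4757/5000 ≈ 0.951400
step 3 [3y] swap r/1=41/1295: DF=(1 − 41/1295·(0.987800+0.951400))/(1+41/1295) = 4549/5000 ≈ 0.909800
step 4 [4y] bond c/1=3/80: DF=(404117/400000 − 3/80·(0.987800+0.951400+0.909800))/(1+3/80) = 2177/2500 ≈ 0.870800

1 1 4939/5000
2 2 4757/5000
3 3 4549/5000
4 4 2177/2500
f(1y,2y) = ((4939/5000)/(4757/5000) − 1)/(1) = 182/4757 ≈ 3.8259%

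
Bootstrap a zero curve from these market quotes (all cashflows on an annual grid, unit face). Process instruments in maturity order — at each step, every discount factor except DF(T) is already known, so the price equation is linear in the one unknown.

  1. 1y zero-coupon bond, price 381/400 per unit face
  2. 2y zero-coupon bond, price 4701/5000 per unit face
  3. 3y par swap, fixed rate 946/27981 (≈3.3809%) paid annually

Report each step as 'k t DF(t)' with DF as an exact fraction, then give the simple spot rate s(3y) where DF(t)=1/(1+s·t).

1 1 381/400
2 2 4701/5000
3 3 4527/5000
s(3y) = (1/(4527/5000) − 1)/(3) = 473/13581 ≈ 3.4828%

step 1 [1y] zero: DF = P = 381/400 ≈ 0.952500
step 2 [2y] zero: DF = P = 4701/5000 ≈ 0.940200
step 3 [3y] swap r/1=946/27981: DF=(1 − 946/27981·(0.952500+0.940200))/(1+946/27981) = 4527/5000 ≈ 0.905400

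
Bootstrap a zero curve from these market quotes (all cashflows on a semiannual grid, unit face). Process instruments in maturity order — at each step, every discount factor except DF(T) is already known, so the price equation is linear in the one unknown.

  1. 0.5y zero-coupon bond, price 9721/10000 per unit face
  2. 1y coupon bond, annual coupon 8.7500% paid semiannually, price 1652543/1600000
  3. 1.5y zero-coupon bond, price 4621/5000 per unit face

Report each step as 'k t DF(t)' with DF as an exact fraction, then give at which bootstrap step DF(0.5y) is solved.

1 1/2 9721/10000
2 1 593/625
3 3/2 4621/5000
DF(0.5y) is solved at step 1

step 1 [0.5y] zero: DF = P = 9721/10000 ≈ 0.972100
step 2 [1y] bond c/2=7/160: DF=(1652543/1600000 − 7/160·(0.972100))/(1+7/160) = 593/625 ≈ 0.948800
step 3 [1.5y] zero: DF = P = 4621/5000 ≈ 0.924200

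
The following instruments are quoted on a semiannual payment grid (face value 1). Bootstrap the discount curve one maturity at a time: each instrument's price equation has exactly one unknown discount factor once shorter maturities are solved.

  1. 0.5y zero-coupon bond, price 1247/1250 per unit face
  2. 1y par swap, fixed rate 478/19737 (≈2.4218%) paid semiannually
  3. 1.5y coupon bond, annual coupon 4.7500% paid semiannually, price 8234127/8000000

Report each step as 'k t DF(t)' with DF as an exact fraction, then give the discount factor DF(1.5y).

step 1 [0.5y] zero: DF = P = 1247/1250 ≈ 0.997600
step 2 [1y] swap r/2=239/19737: DF=(1 − 239/19737·(0.997600))/(1+239/19737) = 9761/10000 ≈ 0.976100
step 3 [1.5y] bond c/2=19/800: DF=(8234127/8000000 − 19/800·(0.997600+0.976100))/(1+19/800) = 2399/2500 ≈ 0.959600

1 1/2 1247/1250
2 1 9761/10000
3 3/2 2399/2500
DF(1.5y) = 2399/2500 ≈ 0.959600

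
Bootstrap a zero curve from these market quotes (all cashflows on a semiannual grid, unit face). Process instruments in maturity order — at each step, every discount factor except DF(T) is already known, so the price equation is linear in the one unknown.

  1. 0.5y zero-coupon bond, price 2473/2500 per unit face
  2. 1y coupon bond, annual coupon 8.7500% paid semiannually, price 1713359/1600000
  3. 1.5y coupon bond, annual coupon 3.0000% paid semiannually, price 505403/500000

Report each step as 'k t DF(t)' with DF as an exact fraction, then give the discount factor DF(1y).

1 1/2 2473/2500
2 1 1969/2000
3 3/2 9667/10000
DF(1y) = 1969/2000 ≈ 0.984500

step 1 [0.5y] zero: DF = P = 2473/2500 ≈ 0.989200
step 2 [1y] bond c/2=7/160: DF=(1713359/1600000 − 7/160·(0.989200))/(1+7/160) = 1969/2000 ≈ 0.984500
step 3 [1.5y] bond c/2=3/200: DF=(505403/500000 − 3/200·(0.989200+0.984500))/(1+3/200) = 9667/10000 ≈ 0.966700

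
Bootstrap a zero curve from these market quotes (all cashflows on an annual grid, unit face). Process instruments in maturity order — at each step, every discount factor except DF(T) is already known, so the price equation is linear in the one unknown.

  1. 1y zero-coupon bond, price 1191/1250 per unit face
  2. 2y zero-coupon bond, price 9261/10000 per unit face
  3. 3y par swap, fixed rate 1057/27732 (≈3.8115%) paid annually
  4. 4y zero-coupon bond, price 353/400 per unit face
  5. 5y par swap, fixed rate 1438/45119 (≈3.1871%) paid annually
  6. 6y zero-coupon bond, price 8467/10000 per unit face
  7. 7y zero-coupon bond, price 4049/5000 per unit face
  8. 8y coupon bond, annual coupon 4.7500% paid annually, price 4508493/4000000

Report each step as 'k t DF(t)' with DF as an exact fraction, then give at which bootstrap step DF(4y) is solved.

step 1 [1y] zero: DF = P = 1191/1250 ≈ 0.952800
step 2 [2y] zero: DF = P = 9261/10000 ≈ 0.926100
step 3 [3y] swap r/1=1057/27732: DF=(1 − 1057/27732·(0.952800+0.926100))/(1+1057/27732) = 8943/10000 ≈ 0.894300
step 4 [4y] zero: DF = P = 353/400 ≈ 0.882500
step 5 [5y] swap r/1=1438/45119: DF=(1 − 1438/45119·(0.952800+0.926100+0.894300+0.882500))/(1+1438/45119) = 4281/5000 ≈ 0.856200
step 6 [6y] zero: DF = P = 8467/10000 ≈ 0.846700
step 7 [7y] zero: DF = P = 4049/5000 ≈ 0.809800
step 8 [8y] bond c/1=19/400: DF=(4508493/4000000 − 19/400·(0.952800+0.926100+0.894300+0.882500+0.856200+0.846700+0.809800))/(1+19/400) = 7963/10000 ≈ 0.796300

1 1 1191/1250
2 2 9261/10000
3 3 8943/10000
4 4 353/400
5 5 4281/5000
6 6 8467/10000
7 7 4049/5000
8 8 7963/10000
DF(4y) is solved at step 4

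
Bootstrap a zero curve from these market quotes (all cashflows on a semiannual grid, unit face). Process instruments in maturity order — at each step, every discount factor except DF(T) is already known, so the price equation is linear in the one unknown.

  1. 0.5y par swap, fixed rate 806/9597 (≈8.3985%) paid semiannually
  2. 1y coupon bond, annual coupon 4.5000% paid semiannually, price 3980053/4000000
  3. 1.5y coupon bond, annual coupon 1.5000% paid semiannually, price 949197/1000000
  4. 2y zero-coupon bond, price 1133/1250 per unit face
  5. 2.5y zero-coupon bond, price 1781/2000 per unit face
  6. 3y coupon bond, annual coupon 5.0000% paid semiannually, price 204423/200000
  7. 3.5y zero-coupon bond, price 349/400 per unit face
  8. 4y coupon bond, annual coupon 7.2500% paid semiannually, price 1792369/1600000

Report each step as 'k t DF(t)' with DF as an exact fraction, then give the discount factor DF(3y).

step 1 [0.5y] swap r/2=403/9597: DF=(1 − 403/9597·(0))/(1+403/9597) = 9597/10000 ≈ 0.959700
step 2 [1y] bond c/2=9/400: DF=(3980053/4000000 − 9/400·(0.959700))/(1+9/400) = 119/125 ≈ 0.952000
step 3 [1.5y] bond c/2=3/400: DF=(949197/1000000 − 3/400·(0.959700+0.952000))/(1+3/400) = 9279/10000 ≈ 0.927900
step 4 [2y] zero: DF = P = 1133/1250 ≈ 0.906400
step 5 [2.5y] zero: DF = P = 1781/2000 ≈ 0.890500
step 6 [3y] bond c/2=1/40: DF=(204423/200000 − 1/40·(0.959700+0.952000+0.927900+0.906400+0.890500))/(1+1/40) = 8841/10000 ≈ 0.884100
step 7 [3.5y] zero: DF = P = 349/400 ≈ 0.872500
step 8 [4y] bond c/2=29/800: DF=(1792369/1600000 − 29/800·(0.959700+0.952000+0.927900+0.906400+0.890500+0.884100+0.872500))/(1+29/800) = 4287/5000 ≈ 0.857400

1 1/2 9597/10000
2 1 119/125
3 3/2 9279/10000
4 2 1133/1250
5 5/2 1781/2000
6 3 8841/10000
7 7/2 349/400
8 4 4287/5000
DF(3y) = 8841/10000 ≈ 0.884100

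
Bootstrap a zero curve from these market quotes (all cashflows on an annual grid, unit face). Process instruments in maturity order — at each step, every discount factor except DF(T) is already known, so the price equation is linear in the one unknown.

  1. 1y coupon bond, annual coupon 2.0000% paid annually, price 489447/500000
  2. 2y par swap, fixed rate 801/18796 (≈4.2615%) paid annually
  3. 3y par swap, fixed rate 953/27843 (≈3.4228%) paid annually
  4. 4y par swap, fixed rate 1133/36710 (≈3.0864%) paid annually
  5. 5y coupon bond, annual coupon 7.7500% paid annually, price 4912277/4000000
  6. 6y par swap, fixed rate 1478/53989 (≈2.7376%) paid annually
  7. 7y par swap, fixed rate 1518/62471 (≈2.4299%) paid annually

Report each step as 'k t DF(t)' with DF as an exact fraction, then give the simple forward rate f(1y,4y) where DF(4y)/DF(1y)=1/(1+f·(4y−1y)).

1 1 9597/10000
2 2 9199/10000
3 3 9047/10000
4 4 8867/10000
5 5 8757/10000
6 6 4261/5000
7 7 4241/5000
f(1y,4y) = ((9597/10000)/(8867/10000) − 1)/(3) = 730/26601 ≈ 2.7443%

step 1 [1y] bond c/1=1/50: DF=(489447/500000 − 1/50·(0))/(1+1/50) = 9597/10000 ≈ 0.959700
step 2 [2y] swap r/1=801/18796: DF=(1 − 801/18796·(0.959700))/(1+801/18796) = 9199/10000 ≈ 0.919900
step 3 [3y] swap r/1=953/27843: DF=(1 − 953/27843·(0.959700+0.919900))/(1+953/27843) = 9047/10000 ≈ 0.904700
step 4 [4y] swap r/1=1133/36710: DF=(1 − 1133/36710·(0.959700+0.919900+0.904700))/(1+1133/36710) = 8867/10000 ≈ 0.886700
step 5 [5y] bond c/1=31/400: DF=(4912277/4000000 − 31/400·(0.959700+0.919900+0.904700+0.886700))/(1+31/400) = 8757/10000 ≈ 0.875700
step 6 [6y] swap r/1=1478/53989: DF=(1 − 1478/53989·(0.959700+0.919900+0.904700+0.886700+0.875700))/(1+1478/53989) = 4261/5000 ≈ 0.852200
step 7 [7y] swap r/1=1518/62471: DF=(1 − 1518/62471·(0.959700+0.919900+0.904700+0.886700+0.875700+0.852200))/(1+1518/62471) = 4241/5000 ≈ 0.848200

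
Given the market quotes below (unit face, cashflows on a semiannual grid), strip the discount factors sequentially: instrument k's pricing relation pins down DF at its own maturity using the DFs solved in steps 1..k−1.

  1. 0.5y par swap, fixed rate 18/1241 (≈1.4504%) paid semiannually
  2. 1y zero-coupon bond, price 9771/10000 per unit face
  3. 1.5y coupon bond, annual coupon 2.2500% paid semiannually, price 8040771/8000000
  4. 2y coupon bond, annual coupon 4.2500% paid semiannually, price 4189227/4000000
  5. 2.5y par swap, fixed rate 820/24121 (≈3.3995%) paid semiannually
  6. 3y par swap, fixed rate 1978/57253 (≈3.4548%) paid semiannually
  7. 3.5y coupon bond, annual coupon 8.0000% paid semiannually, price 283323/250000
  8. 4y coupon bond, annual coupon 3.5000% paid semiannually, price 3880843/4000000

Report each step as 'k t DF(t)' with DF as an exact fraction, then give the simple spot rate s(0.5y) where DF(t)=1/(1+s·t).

step 1 [0.5y] swap r/2=9/1241: DF=(1 − 9/1241·(0))/(1+9/1241) = 1241/1250 ≈ 0.992800
step 2 [1y] zero: DF = P = 9771/10000 ≈ 0.977100
step 3 [1.5y] bond c/2=9/800: DF=(8040771/8000000 − 9/800·(0.992800+0.977100))/(1+9/800) = 243/250 ≈ 0.972000
step 4 [2y] bond c/2=17/800: DF=(4189227/4000000 − 17/800·(0.992800+0.977100+0.972000))/(1+17/800) = 9643/10000 ≈ 0.964300
step 5 [2.5y] swap r/2=410/24121: DF=(1 − 410/24121·(0.992800+0.977100+0.972000+0.964300))/(1+410/24121) = 459/500 ≈ 0.918000
step 6 [3y] swap r/2=989/57253: DF=(1 − 989/57253·(0.992800+0.977100+0.972000+0.964300+0.918000))/(1+989/57253) = 9011/10000 ≈ 0.901100
step 7 [3.5y] bond c/2=1/25: DF=(283323/250000 − 1/25·(0.992800+0.977100+0.972000+0.964300+0.918000+0.901100))/(1+1/25) = 1739/2000 ≈ 0.869500
step 8 [4y] bond c/2=7/400: DF=(3880843/4000000 − 7/400·(0.992800+0.977100+0.972000+0.964300+0.918000+0.901100+0.869500))/(1+7/400) = 8401/10000 ≈ 0.840100

1 1/2 1241/1250
2 1 9771/10000
3 3/2 243/250
4 2 9643/10000
5 5/2 459/500
6 3 9011/10000
7 7/2 1739/2000
8 4 8401/10000
s(0.5y) = (1/(1241/1250) − 1)/(1/2) = 18/1241 ≈ 1.4504%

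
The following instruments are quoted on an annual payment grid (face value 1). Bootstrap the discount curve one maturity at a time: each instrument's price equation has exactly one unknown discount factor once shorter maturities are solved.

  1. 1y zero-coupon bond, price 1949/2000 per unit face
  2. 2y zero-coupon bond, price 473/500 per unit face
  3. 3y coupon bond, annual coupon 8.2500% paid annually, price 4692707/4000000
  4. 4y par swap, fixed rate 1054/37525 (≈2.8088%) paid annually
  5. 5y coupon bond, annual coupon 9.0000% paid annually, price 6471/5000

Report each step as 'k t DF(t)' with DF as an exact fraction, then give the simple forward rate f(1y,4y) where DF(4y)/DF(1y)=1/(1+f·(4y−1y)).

step 1 [1y] zero: DF = P = 1949/2000 ≈ 0.974500
step 2 [2y] zero: DF = P = 473/500 ≈ 0.946000
step 3 [3y] bond c/1=33/400: DF=(4692707/4000000 − 33/400·(0.974500+0.946000))/(1+33/400) = 4687/5000 ≈ 0.937400
step 4 [4y] swap r/1=1054/37525: DF=(1 − 1054/37525·(0.974500+0.946000+0.937400))/(1+1054/37525) = 4473/5000 ≈ 0.894600
step 5 [5y] bond c/1=9/100: DF=(6471/5000 − 9/100·(0.974500+0.946000+0.937400+0.894600))/(1+9/100) = 351/400 ≈ 0.877500

1 1 1949/2000
2 2 473/500
3 3 4687/5000
4 4 4473/5000
5 5 351/400
f(1y,4y) = ((1949/2000)/(4473/5000) − 1)/(3) = 799/26838 ≈ 2.9771%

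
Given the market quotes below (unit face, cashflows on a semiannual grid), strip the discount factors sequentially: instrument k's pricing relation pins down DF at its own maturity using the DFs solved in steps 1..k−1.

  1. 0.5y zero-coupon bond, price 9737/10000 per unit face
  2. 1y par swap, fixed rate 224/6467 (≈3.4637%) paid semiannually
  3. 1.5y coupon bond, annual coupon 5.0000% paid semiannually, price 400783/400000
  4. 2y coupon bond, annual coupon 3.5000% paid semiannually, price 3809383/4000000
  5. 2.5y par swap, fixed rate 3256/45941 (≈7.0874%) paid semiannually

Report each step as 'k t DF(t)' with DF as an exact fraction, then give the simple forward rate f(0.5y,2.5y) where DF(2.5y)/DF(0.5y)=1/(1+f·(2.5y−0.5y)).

step 1 [0.5y] zero: DF = P = 9737/10000 ≈ 0.973700
step 2 [1y] swap r/2=112/6467: DF=(1 − 112/6467·(0.973700))/(1+112/6467) = 604/625 ≈ 0.966400
step 3 [1.5y] bond c/2=1/40: DF=(400783/400000 − 1/40·(0.973700+0.966400))/(1+1/40) = 4651/5000 ≈ 0.930200
step 4 [2y] bond c/2=7/400: DF=(3809383/4000000 − 7/400·(0.973700+0.966400+0.930200))/(1+7/400) = 4433/5000 ≈ 0.886600
step 5 [2.5y] swap r/2=1628/45941: DF=(1 − 1628/45941·(0.973700+0.966400+0.930200+0.886600))/(1+1628/45941) = 2093/2500 ≈ 0.837200

1 1/2 9737/10000
2 1 604/625
3 3/2 4651/5000
4 2 4433/5000
5 5/2 2093/2500
f(0.5y,2.5y) = ((9737/10000)/(2093/2500) − 1)/(2) = 15/184 ≈ 8.1522%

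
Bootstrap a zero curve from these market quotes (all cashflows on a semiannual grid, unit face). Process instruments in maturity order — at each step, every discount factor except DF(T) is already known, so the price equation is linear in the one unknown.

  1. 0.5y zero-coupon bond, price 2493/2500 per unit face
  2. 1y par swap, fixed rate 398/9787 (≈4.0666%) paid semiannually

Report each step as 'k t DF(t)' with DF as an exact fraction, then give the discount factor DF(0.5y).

1 1/2 2493/2500
2 1 4801/5000
DF(0.5y) = 2493/2500 ≈ 0.997200

step 1 [0.5y] zero: DF = P = 2493/2500 ≈ 0.997200
step 2 [1y] swap r/2=199/9787: DF=(1 − 199/9787·(0.997200))/(1+199/9787) = 4801/5000 ≈ 0.960200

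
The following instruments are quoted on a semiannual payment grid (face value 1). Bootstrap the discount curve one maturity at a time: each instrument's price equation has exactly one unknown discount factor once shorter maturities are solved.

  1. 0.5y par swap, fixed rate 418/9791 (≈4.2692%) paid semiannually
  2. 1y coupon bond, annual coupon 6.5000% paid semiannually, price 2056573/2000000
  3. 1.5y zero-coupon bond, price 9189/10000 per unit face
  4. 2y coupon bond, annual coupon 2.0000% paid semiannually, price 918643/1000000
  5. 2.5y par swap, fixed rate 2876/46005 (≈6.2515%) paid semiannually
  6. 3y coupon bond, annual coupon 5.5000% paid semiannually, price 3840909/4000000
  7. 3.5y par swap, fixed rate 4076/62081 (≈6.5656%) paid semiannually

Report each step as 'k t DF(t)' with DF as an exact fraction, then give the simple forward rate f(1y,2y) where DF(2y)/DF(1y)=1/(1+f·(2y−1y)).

step 1 [0.5y] swap r/2=209/9791: DF=(1 − 209/9791·(0))/(1+209/9791) = 9791/10000 ≈ 0.979100
step 2 [1y] bond c/2=13/400: DF=(2056573/2000000 − 13/400·(0.979100))/(1+13/400) = 9651/10000 ≈ 0.965100
step 3 [1.5y] zero: DF = P = 9189/10000 ≈ 0.918900
step 4 [2y] bond c/2=1/100: DF=(918643/1000000 − 1/100·(0.979100+0.965100+0.918900))/(1+1/100) = 2203/2500 ≈ 0.881200
step 5 [2.5y] swap r/2=1438/46005: DF=(1 − 1438/46005·(0.979100+0.965100+0.918900+0.881200))/(1+1438/46005) = 4281/5000 ≈ 0.856200
step 6 [3y] bond c/2=11/400: DF=(3840909/4000000 − 11/400·(0.979100+0.965100+0.918900+0.881200+0.856200))/(1+11/400) = 4057/5000 ≈ 0.811400
step 7 [3.5y] swap r/2=2038/62081: DF=(1 − 2038/62081·(0.979100+0.965100+0.918900+0.881200+0.856200+0.811400))/(1+2038/62081) = 3981/5000 ≈ 0.796200

1 1/2 9791/10000
2 1 9651/10000
3 3/2 9189/10000
4 2 2203/2500
5 5/2 4281/5000
6 3 4057/5000
7 7/2 3981/5000
f(1y,2y) = ((9651/10000)/(2203/2500) − 1)/(1) = 839/8812 ≈ 9.5211%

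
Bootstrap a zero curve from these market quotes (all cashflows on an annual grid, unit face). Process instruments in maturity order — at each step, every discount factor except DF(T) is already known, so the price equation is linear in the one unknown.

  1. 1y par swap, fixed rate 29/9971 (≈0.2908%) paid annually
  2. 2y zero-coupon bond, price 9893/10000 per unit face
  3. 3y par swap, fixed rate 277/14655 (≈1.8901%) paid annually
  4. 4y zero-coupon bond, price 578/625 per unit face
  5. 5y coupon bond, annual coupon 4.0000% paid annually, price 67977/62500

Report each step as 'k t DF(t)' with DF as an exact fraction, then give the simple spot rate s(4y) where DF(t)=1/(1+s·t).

step 1 [1y] swap r/1=29/9971: DF=(1 − 29/9971·(0))/(1+29/9971) = 9971/10000 ≈ 0.997100
step 2 [2y] zero: DF = P = 9893/10000 ≈ 0.989300
step 3 [3y] swap r/1=277/14655: DF=(1 − 277/14655·(0.997100+0.989300))/(1+277/14655) = 4723/5000 ≈ 0.944600
step 4 [4y] zero: DF = P = 578/625 ≈ 0.924800
step 5 [5y] bond c/1=1/25: DF=(67977/62500 − 1/25·(0.997100+0.989300+0.944600+0.924800))/(1+1/25) = 359/400 ≈ 0.897500

1 1 9971/10000
2 2 9893/10000
3 3 4723/5000
4 4 578/625
5 5 359/400
s(4y) = (1/(578/625) − 1)/(4) = 47/2312 ≈ 2.0329%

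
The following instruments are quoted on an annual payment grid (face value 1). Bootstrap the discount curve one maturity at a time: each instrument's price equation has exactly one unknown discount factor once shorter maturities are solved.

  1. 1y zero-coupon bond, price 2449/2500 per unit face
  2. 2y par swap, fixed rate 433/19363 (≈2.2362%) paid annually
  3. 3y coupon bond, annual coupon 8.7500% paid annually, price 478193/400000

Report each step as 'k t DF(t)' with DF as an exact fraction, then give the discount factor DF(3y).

step 1 [1y] zero: DF = P = 2449/2500 ≈ 0.979600
step 2 [2y] swap r/1=433/19363: DF=(1 − 433/19363·(0.979600))/(1+433/19363) = 9567/10000 ≈ 0.956700
step 3 [3y] bond c/1=7/80: DF=(478193/400000 − 7/80·(0.979600+0.956700))/(1+7/80) = 1887/2000 ≈ 0.943500

1 1 2449/2500
2 2 9567/10000
3 3 1887/2000
DF(3y) = 1887/2000 ≈ 0.943500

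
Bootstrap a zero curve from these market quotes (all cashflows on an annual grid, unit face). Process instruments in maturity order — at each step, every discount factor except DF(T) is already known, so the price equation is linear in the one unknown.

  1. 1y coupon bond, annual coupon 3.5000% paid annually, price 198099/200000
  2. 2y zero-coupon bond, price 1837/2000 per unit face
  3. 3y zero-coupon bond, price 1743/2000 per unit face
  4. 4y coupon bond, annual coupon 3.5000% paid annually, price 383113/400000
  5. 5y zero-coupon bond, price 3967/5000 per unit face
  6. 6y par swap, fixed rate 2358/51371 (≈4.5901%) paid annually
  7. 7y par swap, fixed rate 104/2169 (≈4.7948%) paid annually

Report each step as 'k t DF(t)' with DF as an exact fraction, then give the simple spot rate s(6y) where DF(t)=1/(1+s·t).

step 1 [1y] bond c/1=7/200: DF=(198099/200000 − 7/200·(0))/(1+7/200) = 957/1000 ≈ 0.957000
step 2 [2y] zero: DF = P = 1837/2000 ≈ 0.918500
step 3 [3y] zero: DF = P = 1743/2000 ≈ 0.871500
step 4 [4y] bond c/1=7/200: DF=(383113/400000 − 7/200·(0.957000+0.918500+0.871500))/(1+7/200) = 333/400 ≈ 0.832500
step 5 [5y] zero: DF = P = 3967/5000 ≈ 0.793400
step 6 [6y] swap r/1=2358/51371: DF=(1 − 2358/51371·(0.957000+0.918500+0.871500+0.832500+0.793400))/(1+2358/51371) = 3821/5000 ≈ 0.764200
step 7 [7y] swap r/1=104/2169: DF=(1 − 104/2169·(0.957000+0.918500+0.871500+0.832500+0.793400+0.764200))/(1+104/2169) = 899/1250 ≈ 0.719200

1 1 957/1000
2 2 1837/2000
3 3 1743/2000
4 4 333/400
5 5 3967/5000
6 6 3821/5000
7 7 899/1250
s(6y) = (1/(3821/5000) − 1)/(6) = 393/7642 ≈ 5.1426%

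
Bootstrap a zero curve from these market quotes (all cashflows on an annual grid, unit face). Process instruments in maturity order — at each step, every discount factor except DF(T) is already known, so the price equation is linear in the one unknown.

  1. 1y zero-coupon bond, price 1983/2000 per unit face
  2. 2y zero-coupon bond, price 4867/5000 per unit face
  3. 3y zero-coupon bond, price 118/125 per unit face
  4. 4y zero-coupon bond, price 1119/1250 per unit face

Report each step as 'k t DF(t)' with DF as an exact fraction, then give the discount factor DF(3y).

step 1 [1y] zero: DF = P = 1983/2000 ≈ 0.991500
step 2 [2y] zero: DF = P = 4867/5000 ≈ 0.973400
step 3 [3y] zero: DF = P = 118/125 ≈ 0.944000
step 4 [4y] zero: DF = P = 1119/1250 ≈ 0.895200

1 1 1983/2000
2 2 4867/5000
3 3 118/125
4 4 1119/1250
DF(3y) = 118/125 ≈ 0.944000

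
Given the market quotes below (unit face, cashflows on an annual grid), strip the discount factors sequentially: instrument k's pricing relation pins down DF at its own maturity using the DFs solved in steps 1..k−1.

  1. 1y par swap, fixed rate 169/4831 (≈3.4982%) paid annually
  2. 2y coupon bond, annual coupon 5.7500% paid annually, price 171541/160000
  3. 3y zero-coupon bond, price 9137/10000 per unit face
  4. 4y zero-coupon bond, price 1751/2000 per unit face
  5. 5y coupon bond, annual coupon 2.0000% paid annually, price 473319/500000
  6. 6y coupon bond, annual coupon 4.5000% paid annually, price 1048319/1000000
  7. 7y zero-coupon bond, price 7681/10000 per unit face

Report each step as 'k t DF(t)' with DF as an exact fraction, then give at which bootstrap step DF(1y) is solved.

step 1 [1y] swap r/1=169/4831: DF=(1 − 169/4831·(0))/(1+169/4831) = 4831/5000 ≈ 0.966200
step 2 [2y] bond c/1=23/400: DF=(171541/160000 − 23/400·(0.966200))/(1+23/400) = 9613/10000 ≈ 0.961300
step 3 [3y] zero: DF = P = 9137/10000 ≈ 0.913700
step 4 [4y] zero: DF = P = 1751/2000 ≈ 0.875500
step 5 [5y] bond c/1=1/50: DF=(473319/500000 − 1/50·(0.966200+0.961300+0.913700+0.875500))/(1+1/50) = 1069/1250 ≈ 0.855200
step 6 [6y] bond c/1=9/200: DF=(1048319/1000000 − 9/200·(0.966200+0.961300+0.913700+0.875500+0.855200))/(1+9/200) = 8063/10000 ≈ 0.806300
step 7 [7y] zero: DF = P = 7681/10000 ≈ 0.768100

1 1 4831/5000
2 2 9613/10000
3 3 9137/10000
4 4 1751/2000
5 5 1069/1250
6 6 8063/10000
7 7 7681/10000
DF(1y) is solved at step 1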